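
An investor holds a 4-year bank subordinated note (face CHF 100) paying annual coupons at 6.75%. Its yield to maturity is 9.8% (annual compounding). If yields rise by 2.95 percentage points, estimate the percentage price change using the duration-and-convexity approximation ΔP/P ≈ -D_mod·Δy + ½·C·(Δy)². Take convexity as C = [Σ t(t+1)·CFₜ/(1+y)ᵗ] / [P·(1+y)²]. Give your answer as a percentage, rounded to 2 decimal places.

-9.08%

With y = 0.098:
  t   CF        PV=CF/(1+0.098)^t    t·PV        t(t+1)·PV
  1         6.75         6.1475         6.1475          12.2951
  2         6.75         5.5989        11.1977          33.5931
  3         6.75         5.0991        15.2974          61.1897
  4       106.75        73.4444       293.7775       1,468.8874
  Σ                     90.2899       326.4202       1,575.9653
P = 90.2899; D_Mac = 3.61525 yrs; D_mod = 3.29257 yrs; C = 14.47781.
Duration effect: -3.29257 × (+0.0295) = -0.097131
Convexity effect: 0.5 × 14.47781 × (0.0295)² = +0.0062997
ΔP/P ≈ -0.097131 + 0.0062997 = -0.090831 = -9.0831%.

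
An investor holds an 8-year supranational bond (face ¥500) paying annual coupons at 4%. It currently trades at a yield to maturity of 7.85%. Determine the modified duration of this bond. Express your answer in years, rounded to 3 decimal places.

6.344 years

Periodic yield y = 0.0785. First find Macaulay duration:
  t   CF        PV=CF/(1+0.0785)^t    t·PV
  1        20.00        18.5443        18.5443
  2        20.00        17.1945        34.3890
  3        20.00        15.9430        47.8289
  4        20.00        14.7826        59.1302
  5        20.00        13.7066        68.5329
  6        20.00        12.7089        76.2536
  7        20.00        11.7839        82.4873
  8       520.00       284.0810     2,272.6478
  Σ                    388.7447     2,659.8140
P = 388.7447; Macaulay duration = 2,659.8140 / 388.7447 = 6.84206 years.
Modified duration = D_Mac / (1 + y) = 6.84206 / 1.0785 = 6.34405 years.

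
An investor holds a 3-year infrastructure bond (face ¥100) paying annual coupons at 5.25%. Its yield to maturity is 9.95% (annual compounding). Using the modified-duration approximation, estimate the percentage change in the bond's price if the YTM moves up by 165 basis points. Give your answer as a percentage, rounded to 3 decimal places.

-4.266%

Periodic yield y = 0.0995. Modified duration first:
  t   CF        PV=CF/(1+0.0995)^t    t·PV
  1         5.25         4.7749         4.7749
  2         5.25         4.3428         8.6856
  3       105.25        79.1838       237.5514
  Σ                     88.3015       251.0119
P = 88.3015; D_Mac = 2.84267 yrs; D_mod = 2.84267/(1+0.0995) = 2.58542 yrs.
ΔP/P ≈ -D_mod · Δy = -2.58542 × (+0.0165) = -0.042659 = -4.2659%.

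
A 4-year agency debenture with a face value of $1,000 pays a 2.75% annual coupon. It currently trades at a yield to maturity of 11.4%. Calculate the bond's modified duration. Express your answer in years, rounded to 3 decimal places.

Periodic yield y = 0.114. First find Macaulay duration:
  t   CF        PV=CF/(1+0.114)^t    t·PV
  1        27.50        24.6858        24.6858
  2        27.50        22.1596        44.3192
  3        27.50        19.8919        59.6758
  4     1,027.50       667.1770     2,668.7080
  Σ                    733.9144     2,797.3889
P = 733.9144; Macaulay duration = 2,797.3889 / 733.9144 = 3.81160 years.
Modified duration = D_Mac / (1 + y) = 3.81160 / 1.114 = 3.42155 years.

3.422 years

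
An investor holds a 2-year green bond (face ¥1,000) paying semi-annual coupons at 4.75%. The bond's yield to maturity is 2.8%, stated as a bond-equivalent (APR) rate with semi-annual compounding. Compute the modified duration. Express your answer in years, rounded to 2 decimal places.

1.91 years

Periodic yield y = 0.014. First find Macaulay duration:
  t   CF        PV=CF/(1+0.014)^t    t·PV
  1        23.75        23.4221        23.4221
  2        23.75        23.0987        46.1974
  3        23.75        22.7798        68.3394
  4     1,023.75       968.3717     3,873.4869
  Σ                  1,037.6723     4,011.4457
P = 1,037.6723; Macaulay duration = 4,011.4457 / 1,037.6723 = 3.86581 half-year periods = 1.93291 years.
Modified duration = D_Mac / (1 + y) = 1.93291 / 1.014 = 1.90622 years.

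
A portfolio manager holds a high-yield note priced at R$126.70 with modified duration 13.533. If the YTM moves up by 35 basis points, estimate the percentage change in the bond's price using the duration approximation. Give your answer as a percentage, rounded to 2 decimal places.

Duration approximation: ΔP/P ≈ -D_mod · Δy = -13.533 × (+0.0035) = -0.0473655.
As a percentage: -4.73655%.

-4.74%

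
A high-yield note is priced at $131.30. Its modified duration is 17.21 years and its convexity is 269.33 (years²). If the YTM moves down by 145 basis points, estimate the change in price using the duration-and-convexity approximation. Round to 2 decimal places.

Duration effect: -D_mod·Δy = -17.21 × (-0.0145) = +0.249545
Convexity effect: ½·C·(Δy)² = 0.5 × 269.33 × (-0.0145)² = +0.02831331625
ΔP/P ≈ +0.249545 + 0.02831331625 = +0.27785831625
ΔP ≈ 131.30 × (+0.27785831625) = +36.482796923625.

+$36.48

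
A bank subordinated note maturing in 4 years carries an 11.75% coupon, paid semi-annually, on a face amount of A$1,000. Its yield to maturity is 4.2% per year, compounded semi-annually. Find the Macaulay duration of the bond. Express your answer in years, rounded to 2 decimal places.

3.39 years

Periodic yield y = 0.021. Discount each cash flow and weight by its period:
  t   CF        PV=CF/(1+0.021)^t    t·PV
  1        58.75        57.5416        57.5416
  2        58.75        56.3581       112.7162
  3        58.75        55.1989       165.5968
  4        58.75        54.0636       216.2544
  5        58.75        52.9516       264.7580
  6        58.75        51.8625       311.1750
  7        58.75        50.7958       355.5705
  8     1,058.75       896.5768     7,172.6142
  Σ                  1,275.3489     8,656.2267
Price P = Σ PV = 1,275.3489.
Macaulay duration = Σ(t·PV) / P = 8,656.2267 / 1,275.3489 = 6.78734 half-year periods.
In years: 6.78734 / 2 = 3.39367 years.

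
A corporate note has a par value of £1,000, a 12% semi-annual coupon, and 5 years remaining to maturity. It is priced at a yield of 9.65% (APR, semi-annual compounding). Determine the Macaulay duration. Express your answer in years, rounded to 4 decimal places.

Periodic yield y = 0.04825. Discount each cash flow and weight by its period:
  t   CF        PV=CF/(1+0.04825)^t    t·PV
  1        60.00        57.2383        57.2383
  2        60.00        54.6036       109.2073
  3        60.00        52.0903       156.2708
  4        60.00        49.6926       198.7704
  5        60.00        47.4053       237.0265
  6        60.00        45.2233       271.3397
  7        60.00        43.1417       301.9918
  8        60.00        41.1559       329.2473
  9        60.00        39.2615       353.3539
  10    1,060.00       661.6939     6,616.9394
  Σ                  1,091.5064     8,631.3854
Price P = Σ PV = 1,091.5064.
Macaulay duration = Σ(t·PV) / P = 8,631.3854 / 1,091.5064 = 7.90777 half-year periods.
In years: 7.90777 / 2 = 3.95389 years.

3.9539 years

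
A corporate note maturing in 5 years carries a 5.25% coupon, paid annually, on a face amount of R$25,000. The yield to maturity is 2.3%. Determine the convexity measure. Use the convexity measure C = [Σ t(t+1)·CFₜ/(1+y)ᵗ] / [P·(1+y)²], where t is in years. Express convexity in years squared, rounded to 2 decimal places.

With y = 0.023:
  t   CF        PV=CF/(1+0.023)^t    t·PV        t(t+1)·PV
  1     1,312.50     1,282.9912     1,282.9912       2,565.9824
  2     1,312.50     1,254.1458     2,508.2917       7,524.8751
  3     1,312.50     1,225.9490     3,677.8471      14,711.3882
  4     1,312.50     1,198.3861     4,793.5446      23,967.7228
  5    26,312.50    23,484.6420   117,423.2101     704,539.2607
  Σ                 28,446.1142   129,685.8846     753,309.2292
P = 28,446.1142.
Convexity = Σ t(t+1)·PV / [P·(1+y)²] = 753,309.2292 / (28,446.1142 × 1.046529) = 25.30458.

25.30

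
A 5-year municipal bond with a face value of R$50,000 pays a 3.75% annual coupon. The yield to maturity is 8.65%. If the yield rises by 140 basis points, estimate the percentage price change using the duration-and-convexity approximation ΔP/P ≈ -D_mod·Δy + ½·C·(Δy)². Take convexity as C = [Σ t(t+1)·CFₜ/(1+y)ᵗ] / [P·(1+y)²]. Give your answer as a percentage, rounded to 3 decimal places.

-5.711%

With y = 0.0865:
  t   CF        PV=CF/(1+0.0865)^t    t·PV        t(t+1)·PV
  1     1,875.00     1,725.7248     1,725.7248       3,451.4496
  2     1,875.00     1,588.3339     3,176.6678       9,530.0035
  3     1,875.00     1,461.8812     4,385.6436      17,542.5744
  4     1,875.00     1,345.4958     5,381.9832      26,909.9162
  5    51,875.00    34,261.7433   171,308.7163   1,027,852.2979
  Σ                 40,383.1790   185,978.7358   1,085,286.2416
P = 40,383.1790; D_Mac = 4.60535 yrs; D_mod = 4.23870 yrs; C = 22.76587.
Duration effect: -4.23870 × (+0.014) = -0.059342
Convexity effect: 0.5 × 22.76587 × (0.014)² = +0.0022311
ΔP/P ≈ -0.059342 + 0.0022311 = -0.057111 = -5.7111%.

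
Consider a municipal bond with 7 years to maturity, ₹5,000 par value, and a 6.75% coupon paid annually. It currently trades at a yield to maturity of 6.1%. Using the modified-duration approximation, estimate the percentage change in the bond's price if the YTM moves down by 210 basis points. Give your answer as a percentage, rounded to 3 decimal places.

Periodic yield y = 0.061. Modified duration first:
  t   CF        PV=CF/(1+0.061)^t    t·PV
  1       337.50       318.0961       318.0961
  2       337.50       299.8079       599.6157
  3       337.50       282.5710       847.7131
  4       337.50       266.3252     1,065.3008
  5       337.50       251.0134     1,255.0669
  6       337.50       236.5819     1,419.4913
  7     5,337.50     3,526.3889    24,684.7220
  Σ                  5,180.7843    30,190.0058
P = 5,180.7843; D_Mac = 5.82730 yrs; D_mod = 5.82730/(1+0.061) = 5.49228 yrs.
ΔP/P ≈ -D_mod · Δy = -5.49228 × (-0.021) = +0.115338 = +11.5338%.

+11.534%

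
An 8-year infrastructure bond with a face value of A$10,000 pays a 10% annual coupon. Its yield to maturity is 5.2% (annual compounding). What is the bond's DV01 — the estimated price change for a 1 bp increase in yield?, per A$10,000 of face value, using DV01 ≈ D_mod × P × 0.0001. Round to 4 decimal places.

A$7.6500

Periodic yield y = 0.052.
  t   CF        PV=CF/(1+0.052)^t    t·PV
  1     1,000.00       950.5703       950.5703
  2     1,000.00       903.5840     1,807.1680
  3     1,000.00       858.9201     2,576.7604
  4     1,000.00       816.4640     3,265.8560
  5     1,000.00       776.1065     3,880.5323
  6     1,000.00       737.7438     4,426.4627
  7     1,000.00       701.2774     4,908.9416
  8    11,000.00     7,332.7481    58,661.9849
  Σ                 13,077.4142    80,478.2762
P = 13,077.4142; D_Mac = 6.15399 yrs; D_mod = 5.84980 yrs.
DV01 ≈ 5.84980 × 13,077.4142 × 0.0001 = 7.650026.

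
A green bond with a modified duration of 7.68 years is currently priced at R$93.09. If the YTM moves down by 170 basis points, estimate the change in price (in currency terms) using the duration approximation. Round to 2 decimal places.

+R$12.15

Duration approximation: ΔP/P ≈ -D_mod · Δy = -7.68 × (-0.017) = +0.130560.
ΔP ≈ 93.09 × (+0.130560) = +12.1538304.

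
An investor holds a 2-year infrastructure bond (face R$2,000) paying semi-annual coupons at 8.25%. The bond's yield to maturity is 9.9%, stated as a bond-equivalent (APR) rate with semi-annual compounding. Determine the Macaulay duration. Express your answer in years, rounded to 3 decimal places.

1.882 years

Periodic yield y = 0.0495. Discount each cash flow and weight by its period:
  t   CF        PV=CF/(1+0.0495)^t    t·PV
  1        82.50        78.6089        78.6089
  2        82.50        74.9012       149.8025
  3        82.50        71.3685       214.1055
  4     2,082.50     1,716.5452     6,866.1807
  Σ                  1,941.4238     7,308.6976
Price P = Σ PV = 1,941.4238.
Macaulay duration = Σ(t·PV) / P = 7,308.6976 / 1,941.4238 = 3.76461 half-year periods.
In years: 3.76461 / 2 = 1.88230 years.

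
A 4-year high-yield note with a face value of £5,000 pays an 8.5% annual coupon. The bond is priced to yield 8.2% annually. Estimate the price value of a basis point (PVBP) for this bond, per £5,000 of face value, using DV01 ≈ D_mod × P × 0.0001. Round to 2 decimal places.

£1.66

Periodic yield y = 0.082.
  t   CF        PV=CF/(1+0.082)^t    t·PV
  1       425.00       392.7911       392.7911
  2       425.00       363.0232       726.0464
  3       425.00       335.5113     1,006.5339
  4     5,425.00     3,958.1359    15,832.5435
  Σ                  5,049.4615    17,957.9150
P = 5,049.4615; D_Mac = 3.55640 yrs; D_mod = 3.28688 yrs.
DV01 ≈ 3.28688 × 5,049.4615 × 0.0001 = 1.659696.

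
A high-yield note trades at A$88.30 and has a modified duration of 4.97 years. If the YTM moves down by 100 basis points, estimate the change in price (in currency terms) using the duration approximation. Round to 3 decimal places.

+A$4.389

Duration approximation: ΔP/P ≈ -D_mod · Δy = -4.97 × (-0.01) = +0.049700.
ΔP ≈ 88.30 × (+0.049700) = +4.38851.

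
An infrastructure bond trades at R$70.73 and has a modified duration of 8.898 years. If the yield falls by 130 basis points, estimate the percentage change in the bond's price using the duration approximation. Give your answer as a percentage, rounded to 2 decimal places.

+11.57%

Duration approximation: ΔP/P ≈ -D_mod · Δy = -8.898 × (-0.013) = +0.115674.
As a percentage: +11.5674%.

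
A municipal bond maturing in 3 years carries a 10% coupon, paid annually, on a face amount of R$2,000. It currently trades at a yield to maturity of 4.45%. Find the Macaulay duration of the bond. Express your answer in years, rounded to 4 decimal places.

Periodic yield y = 0.0445. Discount each cash flow and weight by its year:
  t   CF        PV=CF/(1+0.0445)^t    t·PV
  1       200.00       191.4792       191.4792
  2       200.00       183.3214       366.6428
  3     2,200.00     1,930.6224     5,791.8673
  Σ                  2,305.4230     6,349.9892
Price P = Σ PV = 2,305.4230.
Macaulay duration = Σ(t·PV) / P = 6,349.9892 / 2,305.4230 = 2.75437 years.

2.7544 years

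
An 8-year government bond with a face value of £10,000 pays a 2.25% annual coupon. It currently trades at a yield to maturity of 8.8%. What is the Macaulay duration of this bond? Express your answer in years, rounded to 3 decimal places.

Periodic yield y = 0.088. Discount each cash flow and weight by its year:
  t   CF        PV=CF/(1+0.088)^t    t·PV
  1       225.00       206.8015       206.8015
  2       225.00       190.0749       380.1498
  3       225.00       174.7012       524.1035
  4       225.00       160.5709       642.2837
  5       225.00       147.5836       737.9179
  6       225.00       135.6467       813.8800
  7       225.00       124.6753       872.7268
  8    10,225.00     5,207.5345    41,660.2758
  Σ                  6,347.5884    45,838.1390
Price P = Σ PV = 6,347.5884.
Macaulay duration = Σ(t·PV) / P = 45,838.1390 / 6,347.5884 = 7.22135 years.

7.221 years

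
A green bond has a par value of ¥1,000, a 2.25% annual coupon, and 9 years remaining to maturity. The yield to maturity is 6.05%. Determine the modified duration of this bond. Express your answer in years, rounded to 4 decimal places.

7.6348 years

Periodic yield y = 0.0605. First find Macaulay duration:
  t   CF        PV=CF/(1+0.0605)^t    t·PV
  1        22.50        21.2164        21.2164
  2        22.50        20.0060        40.0121
  3        22.50        18.8647        56.5942
  4        22.50        17.7885        71.1541
  5        22.50        16.7737        83.8686
  6        22.50        15.8168        94.9008
  7        22.50        14.9145       104.4013
  8        22.50        14.0636       112.5090
  9     1,022.50       602.6529     5,423.8762
  Σ                    742.0972     6,008.5326
P = 742.0972; Macaulay duration = 6,008.5326 / 742.0972 = 8.09669 years.
Modified duration = D_Mac / (1 + y) = 8.09669 / 1.0605 = 7.63479 years.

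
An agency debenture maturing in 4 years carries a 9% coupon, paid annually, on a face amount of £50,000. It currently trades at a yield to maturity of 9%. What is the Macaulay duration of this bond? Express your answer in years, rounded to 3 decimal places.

3.531 years

Periodic yield y = 0.09. Discount each cash flow and weight by its year:
  t   CF        PV=CF/(1+0.09)^t    t·PV
  1     4,500.00     4,128.4404     4,128.4404
  2     4,500.00     3,787.5600     7,575.1199
  3     4,500.00     3,474.8257    10,424.4770
  4    54,500.00    38,609.1740   154,436.6960
  Σ                 50,000.0000   176,564.7333
Price P = Σ PV = 50,000.0000.
Macaulay duration = Σ(t·PV) / P = 176,564.7333 / 50,000.0000 = 3.53129 years.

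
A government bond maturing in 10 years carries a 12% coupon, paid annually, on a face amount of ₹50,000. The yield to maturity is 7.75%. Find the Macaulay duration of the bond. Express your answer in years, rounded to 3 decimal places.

Periodic yield y = 0.0775. Discount each cash flow and weight by its year:
  t   CF        PV=CF/(1+0.0775)^t    t·PV
  1     6,000.00     5,568.4455     5,568.4455
  2     6,000.00     5,167.9308    10,335.8617
  3     6,000.00     4,796.2235    14,388.6705
  4     6,000.00     4,451.2515    17,805.0061
  5     6,000.00     4,131.0919    20,655.4595
  6     6,000.00     3,833.9600    23,003.7600
  7     6,000.00     3,558.1995    24,907.3967
  8     6,000.00     3,302.2734    26,418.1868
  9     6,000.00     3,064.7548    27,582.7936
  10   56,000.00    26,546.9871   265,469.8709
  Σ                 64,421.1181   436,135.4514
Price P = Σ PV = 64,421.1181.
Macaulay duration = Σ(t·PV) / P = 436,135.4514 / 64,421.1181 = 6.77007 years.

6.770 years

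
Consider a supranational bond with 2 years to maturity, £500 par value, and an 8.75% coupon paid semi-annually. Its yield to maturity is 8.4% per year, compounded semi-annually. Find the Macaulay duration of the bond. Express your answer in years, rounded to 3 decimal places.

1.878 years

Periodic yield y = 0.042. Discount each cash flow and weight by its period:
  t   CF        PV=CF/(1+0.042)^t    t·PV
  1       21.875        20.9933        20.9933
  2       21.875        20.1471        40.2942
  3       21.875        19.3350        58.0051
  4      521.875       442.6858     1,770.7433
  Σ                    503.1612     1,890.0359
Price P = Σ PV = 503.1612.
Macaulay duration = Σ(t·PV) / P = 1,890.0359 / 503.1612 = 3.75632 half-year periods.
In years: 3.75632 / 2 = 1.87816 years.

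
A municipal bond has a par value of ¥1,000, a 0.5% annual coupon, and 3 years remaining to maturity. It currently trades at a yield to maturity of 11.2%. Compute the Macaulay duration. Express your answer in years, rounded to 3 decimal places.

Periodic yield y = 0.112. Discount each cash flow and weight by its year:
  t   CF        PV=CF/(1+0.112)^t    t·PV
  1         5.00         4.4964         4.4964
  2         5.00         4.0435         8.0871
  3     1,005.00       730.8895     2,192.6684
  Σ                    739.4294     2,205.2518
Price P = Σ PV = 739.4294.
Macaulay duration = Σ(t·PV) / P = 2,205.2518 / 739.4294 = 2.98237 years.

2.982 years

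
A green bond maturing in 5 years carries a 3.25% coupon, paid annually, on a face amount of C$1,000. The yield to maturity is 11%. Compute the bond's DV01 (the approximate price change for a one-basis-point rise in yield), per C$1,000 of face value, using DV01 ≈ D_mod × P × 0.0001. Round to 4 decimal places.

Periodic yield y = 0.11.
  t   CF        PV=CF/(1+0.11)^t    t·PV
  1        32.50        29.2793        29.2793
  2        32.50        26.3777        52.7555
  3        32.50        23.7637        71.2912
  4        32.50        21.4088        85.6350
  5     1,032.50       612.7385     3,063.6925
  Σ                    713.5680     3,302.6534
P = 713.5680; D_Mac = 4.62837 yrs; D_mod = 4.16970 yrs.
DV01 ≈ 4.16970 × 713.5680 × 0.0001 = 0.297536.

C$0.2975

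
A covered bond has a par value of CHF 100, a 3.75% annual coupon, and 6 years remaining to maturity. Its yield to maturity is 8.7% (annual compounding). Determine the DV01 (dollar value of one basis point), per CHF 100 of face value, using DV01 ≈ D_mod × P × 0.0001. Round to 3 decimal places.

Periodic yield y = 0.087.
  t   CF        PV=CF/(1+0.087)^t    t·PV
  1         3.75         3.4499         3.4499
  2         3.75         3.1737         6.3475
  3         3.75         2.9197         8.7592
  4         3.75         2.6860        10.7442
  5         3.75         2.4711        12.3553
  6       103.75        62.8942       377.3654
  Σ                     77.5947       419.0214
P = 77.5947; D_Mac = 5.40013 yrs; D_mod = 4.96792 yrs.
DV01 ≈ 4.96792 × 77.5947 × 0.0001 = 0.038548.

CHF 0.039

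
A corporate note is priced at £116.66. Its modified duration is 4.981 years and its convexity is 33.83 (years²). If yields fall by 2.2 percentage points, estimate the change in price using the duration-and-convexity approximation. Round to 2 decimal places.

+£13.74

Duration effect: -D_mod·Δy = -4.981 × (-0.022) = +0.109582
Convexity effect: ½·C·(Δy)² = 0.5 × 33.83 × (-0.022)² = +0.00818686
ΔP/P ≈ +0.109582 + 0.00818686 = +0.11776886
ΔP ≈ 116.66 × (+0.11776886) = +13.7389152076.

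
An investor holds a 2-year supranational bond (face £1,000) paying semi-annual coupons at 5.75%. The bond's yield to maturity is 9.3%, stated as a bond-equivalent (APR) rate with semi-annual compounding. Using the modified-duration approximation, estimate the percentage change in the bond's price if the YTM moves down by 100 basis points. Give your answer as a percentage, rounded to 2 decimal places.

Periodic yield y = 0.0465. Modified duration first:
  t   CF        PV=CF/(1+0.0465)^t    t·PV
  1        28.75        27.4725        27.4725
  2        28.75        26.2518        52.5036
  3        28.75        25.0853        75.2560
  4     1,028.75       857.7346     3,430.9383
  Σ                    936.5443     3,586.1705
P = 936.5443; D_Mac = 3.82915 half-year periods = 1.91458 yrs; D_mod = 1.91458/(1+0.0465) = 1.82950 yrs.
ΔP/P ≈ -D_mod · Δy = -1.82950 × (-0.01) = +0.018295 = +1.8295%.

+1.83%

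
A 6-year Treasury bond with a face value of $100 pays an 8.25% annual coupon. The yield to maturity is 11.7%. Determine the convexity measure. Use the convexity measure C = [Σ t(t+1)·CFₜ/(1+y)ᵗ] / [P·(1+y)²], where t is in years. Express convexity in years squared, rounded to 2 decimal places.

With y = 0.117:
  t   CF        PV=CF/(1+0.117)^t    t·PV        t(t+1)·PV
  1         8.25         7.3859         7.3859          14.7717
  2         8.25         6.6122        13.2244          39.6733
  3         8.25         5.9196        17.7589          71.0355
  4         8.25         5.2996        21.1983         105.9916
  5         8.25         4.7445        23.7224         142.3342
  6       108.25        55.7325       334.3953       2,340.7668
  Σ                     85.6943       417.6851       2,714.5732
P = 85.6943.
Convexity = Σ t(t+1)·PV / [P·(1+y)²] = 2,714.5732 / (85.6943 × 1.247689) = 25.38886.

25.39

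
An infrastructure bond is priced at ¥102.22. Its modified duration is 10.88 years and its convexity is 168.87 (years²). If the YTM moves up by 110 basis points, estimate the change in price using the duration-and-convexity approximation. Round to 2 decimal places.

Duration effect: -D_mod·Δy = -10.88 × (+0.011) = -0.119680
Convexity effect: ½·C·(Δy)² = 0.5 × 168.87 × (0.011)² = +0.010216635
ΔP/P ≈ -0.119680 + 0.010216635 = -0.109463365
ΔP ≈ 102.22 × (-0.109463365) = -11.1893451703.

-¥11.19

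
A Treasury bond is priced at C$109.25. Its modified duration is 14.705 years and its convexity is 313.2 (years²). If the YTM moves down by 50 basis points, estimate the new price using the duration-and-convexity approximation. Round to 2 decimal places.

C$117.71

Duration effect: -D_mod·Δy = -14.705 × (-0.005) = +0.073525
Convexity effect: ½·C·(Δy)² = 0.5 × 313.2 × (-0.005)² = +0.0039150
ΔP/P ≈ +0.073525 + 0.0039150 = +0.077440
New price ≈ 109.25 × (1 + 0.077440) = 117.71032.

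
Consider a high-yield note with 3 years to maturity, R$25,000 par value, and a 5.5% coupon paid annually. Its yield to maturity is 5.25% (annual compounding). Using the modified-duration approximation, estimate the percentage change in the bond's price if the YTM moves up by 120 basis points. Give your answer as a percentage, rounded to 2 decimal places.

Periodic yield y = 0.0525. Modified duration first:
  t   CF        PV=CF/(1+0.0525)^t    t·PV
  1     1,375.00     1,306.4133     1,306.4133
  2     1,375.00     1,241.2478     2,482.4956
  3    26,375.00    22,621.7477    67,865.2432
  Σ                 25,169.4088    71,654.1520
P = 25,169.4088; D_Mac = 2.84687 yrs; D_mod = 2.84687/(1+0.0525) = 2.70487 yrs.
ΔP/P ≈ -D_mod · Δy = -2.70487 × (+0.012) = -0.032458 = -3.2458%.

-3.25%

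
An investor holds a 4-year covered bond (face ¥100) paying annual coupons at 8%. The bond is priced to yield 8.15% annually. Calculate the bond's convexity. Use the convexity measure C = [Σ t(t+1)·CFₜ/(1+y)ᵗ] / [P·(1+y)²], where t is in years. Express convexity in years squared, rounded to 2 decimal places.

With y = 0.0815:
  t   CF        PV=CF/(1+0.0815)^t    t·PV        t(t+1)·PV
  1         8.00         7.3971         7.3971          14.7943
  2         8.00         6.8397        13.6794          41.0382
  3         8.00         6.3243        18.9728          75.8912
  4       108.00        78.9437       315.7749       1,578.8747
  Σ                     99.5048       355.8243       1,710.5984
P = 99.5048.
Convexity = Σ t(t+1)·PV / [P·(1+y)²] = 1,710.5984 / (99.5048 × 1.169642) = 14.69775.

14.70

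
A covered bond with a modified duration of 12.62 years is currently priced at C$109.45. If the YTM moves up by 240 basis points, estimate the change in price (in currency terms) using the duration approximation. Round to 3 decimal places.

Duration approximation: ΔP/P ≈ -D_mod · Δy = -12.62 × (+0.024) = -0.302880.
ΔP ≈ 109.45 × (-0.302880) = -33.150216.

-C$33.150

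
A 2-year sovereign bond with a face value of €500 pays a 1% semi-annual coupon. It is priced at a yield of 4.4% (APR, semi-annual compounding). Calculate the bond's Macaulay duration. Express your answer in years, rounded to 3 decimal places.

1.985 years

Periodic yield y = 0.022. Discount each cash flow and weight by its period:
  t   CF        PV=CF/(1+0.022)^t    t·PV
  1         2.50         2.4462         2.4462
  2         2.50         2.3935         4.7871
  3         2.50         2.3420         7.0260
  4       502.50       460.6091     1,842.4363
  Σ                    467.7908     1,856.6955
Price P = Σ PV = 467.7908.
Macaulay duration = Σ(t·PV) / P = 1,856.6955 / 467.7908 = 3.96907 half-year periods.
In years: 3.96907 / 2 = 1.98454 years.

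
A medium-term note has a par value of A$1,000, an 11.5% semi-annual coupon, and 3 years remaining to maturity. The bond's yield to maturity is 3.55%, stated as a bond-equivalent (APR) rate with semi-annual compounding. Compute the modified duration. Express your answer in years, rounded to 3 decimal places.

2.615 years

Periodic yield y = 0.01775. First find Macaulay duration:
  t   CF        PV=CF/(1+0.01775)^t    t·PV
  1        57.50        56.4972        56.4972
  2        57.50        55.5118       111.0237
  3        57.50        54.5437       163.6311
  4        57.50        53.5924       214.3697
  5        57.50        52.6577       263.2887
  6     1,057.50       951.5546     5,709.3276
  Σ                  1,224.3575     6,518.1379
P = 1,224.3575; Macaulay duration = 6,518.1379 / 1,224.3575 = 5.32372 half-year periods = 2.66186 years.
Modified duration = D_Mac / (1 + y) = 2.66186 / 1.01775 = 2.61544 years.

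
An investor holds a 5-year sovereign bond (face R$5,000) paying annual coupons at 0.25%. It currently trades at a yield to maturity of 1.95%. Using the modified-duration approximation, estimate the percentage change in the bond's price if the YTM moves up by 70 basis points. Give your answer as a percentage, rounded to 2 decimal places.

-3.42%

Periodic yield y = 0.0195. Modified duration first:
  t   CF        PV=CF/(1+0.0195)^t    t·PV
  1        12.50        12.2609        12.2609
  2        12.50        12.0264        24.0528
  3        12.50        11.7964        35.3891
  4        12.50        11.5707        46.2830
  5     5,012.50     4,551.1195    22,755.5973
  Σ                  4,598.7739    22,873.5831
P = 4,598.7739; D_Mac = 4.97384 yrs; D_mod = 4.97384/(1+0.0195) = 4.87871 yrs.
ΔP/P ≈ -D_mod · Δy = -4.87871 × (+0.007) = -0.034151 = -3.4151%.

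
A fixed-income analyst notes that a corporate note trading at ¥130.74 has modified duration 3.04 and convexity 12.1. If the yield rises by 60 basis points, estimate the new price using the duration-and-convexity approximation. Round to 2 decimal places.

Duration effect: -D_mod·Δy = -3.04 × (+0.006) = -0.018240
Convexity effect: ½·C·(Δy)² = 0.5 × 12.1 × (0.006)² = +0.0002178
ΔP/P ≈ -0.018240 + 0.0002178 = -0.0180222
New price ≈ 130.74 × (1 - 0.0180222) = 128.383777572.

¥128.38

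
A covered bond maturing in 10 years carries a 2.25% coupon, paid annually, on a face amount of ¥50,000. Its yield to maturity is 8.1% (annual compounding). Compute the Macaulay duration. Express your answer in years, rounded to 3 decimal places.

Periodic yield y = 0.081. Discount each cash flow and weight by its year:
  t   CF        PV=CF/(1+0.081)^t    t·PV
  1     1,125.00     1,040.7031     1,040.7031
  2     1,125.00       962.7225     1,925.4451
  3     1,125.00       890.5851     2,671.7554
  4     1,125.00       823.8530     3,295.4121
  5     1,125.00       762.1212     3,810.6061
  6     1,125.00       705.0150     4,230.0900
  7     1,125.00       652.1878     4,565.3145
  8     1,125.00       603.3190     4,826.5516
  9     1,125.00       558.1119     5,023.0070
  10   51,125.00    23,462.6132   234,626.1323
  Σ                 30,461.2318   266,015.0172
Price P = Σ PV = 30,461.2318.
Macaulay duration = Σ(t·PV) / P = 266,015.0172 / 30,461.2318 = 8.73290 years.

8.733 years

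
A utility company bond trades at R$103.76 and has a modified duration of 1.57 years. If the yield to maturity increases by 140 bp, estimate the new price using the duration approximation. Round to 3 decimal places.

Duration approximation: ΔP/P ≈ -D_mod · Δy = -1.57 × (+0.014) = -0.021980.
New price ≈ 103.76 × (1 - 0.021980) = 101.4793552.

R$101.479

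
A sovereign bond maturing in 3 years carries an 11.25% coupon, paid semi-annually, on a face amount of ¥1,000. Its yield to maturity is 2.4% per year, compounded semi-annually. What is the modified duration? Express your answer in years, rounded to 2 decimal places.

2.64 years

Periodic yield y = 0.012. First find Macaulay duration:
  t   CF        PV=CF/(1+0.012)^t    t·PV
  1        56.25        55.5830        55.5830
  2        56.25        54.9239       109.8478
  3        56.25        54.2726       162.8179
  4        56.25        53.6291       214.5164
  5        56.25        52.9932       264.9659
  6     1,056.25       983.2946     5,899.7675
  Σ                  1,254.6964     6,707.4985
P = 1,254.6964; Macaulay duration = 6,707.4985 / 1,254.6964 = 5.34591 half-year periods = 2.67296 years.
Modified duration = D_Mac / (1 + y) = 2.67296 / 1.012 = 2.64126 years.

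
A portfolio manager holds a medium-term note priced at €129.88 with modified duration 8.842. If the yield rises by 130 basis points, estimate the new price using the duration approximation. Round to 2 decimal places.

€114.95

Duration approximation: ΔP/P ≈ -D_mod · Δy = -8.842 × (+0.013) = -0.114946.
New price ≈ 129.88 × (1 - 0.114946) = 114.95081352.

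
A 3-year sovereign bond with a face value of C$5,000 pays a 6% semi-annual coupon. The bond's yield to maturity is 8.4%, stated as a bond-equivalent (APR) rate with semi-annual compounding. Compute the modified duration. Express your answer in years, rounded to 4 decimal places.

2.6696 years

Periodic yield y = 0.042. First find Macaulay duration:
  t   CF        PV=CF/(1+0.042)^t    t·PV
  1       150.00       143.9539       143.9539
  2       150.00       138.1516       276.3031
  3       150.00       132.5831       397.7492
  4       150.00       127.2390       508.9562
  5       150.00       122.1104       610.5520
  6     5,150.00     4,023.4714    24,140.8282
  Σ                  4,687.5094    26,078.3427
P = 4,687.5094; Macaulay duration = 26,078.3427 / 4,687.5094 = 5.56337 half-year periods = 2.78168 years.
Modified duration = D_Mac / (1 + y) = 2.78168 / 1.042 = 2.66956 years.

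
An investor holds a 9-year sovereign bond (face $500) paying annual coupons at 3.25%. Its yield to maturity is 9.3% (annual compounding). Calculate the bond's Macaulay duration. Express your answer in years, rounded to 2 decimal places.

Periodic yield y = 0.093. Discount each cash flow and weight by its year:
  t   CF        PV=CF/(1+0.093)^t    t·PV
  1        16.25        14.8673        14.8673
  2        16.25        13.6023        27.2046
  3        16.25        12.4449        37.3348
  4        16.25        11.3860        45.5442
  5        16.25        10.4172        52.0862
  6        16.25         9.5309        57.1852
  7        16.25         8.7199        61.0394
  8        16.25         7.9780        63.8237
  9       516.25       231.8882     2,086.9936
  Σ                    320.8348     2,446.0791
Price P = Σ PV = 320.8348.
Macaulay duration = Σ(t·PV) / P = 2,446.0791 / 320.8348 = 7.62411 years.

7.62 years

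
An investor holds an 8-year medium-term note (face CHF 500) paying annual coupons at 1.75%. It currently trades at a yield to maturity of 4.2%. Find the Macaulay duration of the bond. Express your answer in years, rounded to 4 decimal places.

7.4809 years

Periodic yield y = 0.042. Discount each cash flow and weight by its year:
  t   CF        PV=CF/(1+0.042)^t    t·PV
  1         8.75         8.3973         8.3973
  2         8.75         8.0588        16.1177
  3         8.75         7.7340        23.2020
  4         8.75         7.4223        29.6891
  5         8.75         7.1231        35.6155
  6         8.75         6.8360        41.0160
  7         8.75         6.5605        45.9232
  8       508.75       366.0688     2,928.5501
  Σ                    418.2008     3,128.5109
Price P = Σ PV = 418.2008.
Macaulay duration = Σ(t·PV) / P = 3,128.5109 / 418.2008 = 7.48088 years.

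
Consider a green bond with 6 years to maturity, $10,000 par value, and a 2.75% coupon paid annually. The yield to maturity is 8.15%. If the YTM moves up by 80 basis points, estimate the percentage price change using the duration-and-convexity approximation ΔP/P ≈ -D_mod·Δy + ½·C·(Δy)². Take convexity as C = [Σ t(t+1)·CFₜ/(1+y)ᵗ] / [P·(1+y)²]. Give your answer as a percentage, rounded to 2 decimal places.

-4.00%

With y = 0.0815:
  t   CF        PV=CF/(1+0.0815)^t    t·PV        t(t+1)·PV
  1       275.00       254.2765       254.2765         508.5529
  2       275.00       235.1146       470.2293       1,410.6878
  3       275.00       217.3968       652.1904       2,608.7615
  4       275.00       201.0141       804.0565       4,020.2827
  5       275.00       185.8661       929.3303       5,575.9816
  6    10,275.00     6,421.2960    38,527.7758     269,694.4308
  Σ                  7,514.9640    41,637.8587     283,818.6972
P = 7,514.9640; D_Mac = 5.54066 yrs; D_mod = 5.12313 yrs; C = 32.28948.
Duration effect: -5.12313 × (+0.008) = -0.040985
Convexity effect: 0.5 × 32.28948 × (0.008)² = +0.0010333
ΔP/P ≈ -0.040985 + 0.0010333 = -0.039952 = -3.9952%.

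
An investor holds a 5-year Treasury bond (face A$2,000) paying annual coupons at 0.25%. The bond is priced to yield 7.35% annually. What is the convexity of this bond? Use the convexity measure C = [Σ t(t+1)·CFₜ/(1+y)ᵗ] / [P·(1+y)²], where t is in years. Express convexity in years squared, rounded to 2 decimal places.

With y = 0.0735:
  t   CF        PV=CF/(1+0.0735)^t    t·PV        t(t+1)·PV
  1         5.00         4.6577         4.6577           9.3153
  2         5.00         4.3388         8.6775          26.0326
  3         5.00         4.0417        12.1251          48.5004
  4         5.00         3.7650        15.0599          75.2995
  5     2,005.00     1,406.3847     7,031.9235      42,191.5410
  Σ                  1,423.1878     7,072.4437      42,350.6887
P = 1,423.1878.
Convexity = Σ t(t+1)·PV / [P·(1+y)²] = 42,350.6887 / (1,423.1878 × 1.152402) = 25.82226.

25.82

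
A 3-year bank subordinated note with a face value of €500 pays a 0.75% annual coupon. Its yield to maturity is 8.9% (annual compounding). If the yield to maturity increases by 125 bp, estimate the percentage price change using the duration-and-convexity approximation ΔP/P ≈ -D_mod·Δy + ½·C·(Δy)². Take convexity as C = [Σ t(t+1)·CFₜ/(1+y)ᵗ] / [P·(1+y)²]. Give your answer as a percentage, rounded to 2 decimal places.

-3.34%

With y = 0.089:
  t   CF        PV=CF/(1+0.089)^t    t·PV        t(t+1)·PV
  1         3.75         3.4435         3.4435           6.8871
  2         3.75         3.1621         6.3242          18.9726
  3       503.75       390.0600     1,170.1800       4,680.7200
  Σ                    396.6656     1,179.9477       4,706.5797
P = 396.6656; D_Mac = 2.97467 yrs; D_mod = 2.73156 yrs; C = 10.00518.
Duration effect: -2.73156 × (+0.0125) = -0.034144
Convexity effect: 0.5 × 10.00518 × (0.0125)² = +0.0007817
ΔP/P ≈ -0.034144 + 0.0007817 = -0.033363 = -3.3363%.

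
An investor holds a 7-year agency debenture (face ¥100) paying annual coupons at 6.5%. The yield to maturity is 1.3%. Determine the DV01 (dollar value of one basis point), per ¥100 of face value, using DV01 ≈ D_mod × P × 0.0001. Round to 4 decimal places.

Periodic yield y = 0.013.
  t   CF        PV=CF/(1+0.013)^t    t·PV
  1         6.50         6.4166         6.4166
  2         6.50         6.3342        12.6685
  3         6.50         6.2530        18.7589
  4         6.50         6.1727        24.6908
  5         6.50         6.0935        30.4675
  6         6.50         6.0153        36.0917
  7       106.50        97.2934       681.0540
  Σ                    134.5787       810.1479
P = 134.5787; D_Mac = 6.01988 yrs; D_mod = 5.94263 yrs.
DV01 ≈ 5.94263 × 134.5787 × 0.0001 = 0.079975.

¥0.0800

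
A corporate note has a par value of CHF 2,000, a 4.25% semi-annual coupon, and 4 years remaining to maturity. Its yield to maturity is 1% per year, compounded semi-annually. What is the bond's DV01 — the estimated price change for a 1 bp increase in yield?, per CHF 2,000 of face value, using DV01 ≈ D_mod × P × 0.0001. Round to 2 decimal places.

Periodic yield y = 0.005.
  t   CF        PV=CF/(1+0.005)^t    t·PV
  1        42.50        42.2886        42.2886
  2        42.50        42.0782        84.1563
  3        42.50        41.8688       125.6065
  4        42.50        41.6605       166.6421
  5        42.50        41.4533       207.2663
  6        42.50        41.2470       247.4821
  7        42.50        41.0418       287.2927
  8     2,042.50     1,962.6080    15,700.8642
  Σ                  2,254.2462    16,861.5987
P = 2,254.2462; D_Mac = 7.47993 half-year periods = 3.73996 yrs; D_mod = 3.72136 yrs.
DV01 ≈ 3.72136 × 2,254.2462 × 0.0001 = 0.838886.

CHF 0.84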